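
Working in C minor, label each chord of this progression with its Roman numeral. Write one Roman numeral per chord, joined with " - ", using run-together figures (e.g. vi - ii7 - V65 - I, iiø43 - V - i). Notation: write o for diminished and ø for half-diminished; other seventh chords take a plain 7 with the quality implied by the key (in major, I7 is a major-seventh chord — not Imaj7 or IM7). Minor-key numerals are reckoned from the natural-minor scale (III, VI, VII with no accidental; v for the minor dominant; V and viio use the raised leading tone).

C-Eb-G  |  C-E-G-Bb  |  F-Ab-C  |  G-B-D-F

i - V7/iv - iv - V7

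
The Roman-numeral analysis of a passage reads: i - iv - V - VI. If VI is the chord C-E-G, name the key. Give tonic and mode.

E minor

The chord C is a major triad rooted on C; its label is VI.
If C is scale degree 6 and the mode makes that degree carry a major triad, the tonic is E and the mode is minor.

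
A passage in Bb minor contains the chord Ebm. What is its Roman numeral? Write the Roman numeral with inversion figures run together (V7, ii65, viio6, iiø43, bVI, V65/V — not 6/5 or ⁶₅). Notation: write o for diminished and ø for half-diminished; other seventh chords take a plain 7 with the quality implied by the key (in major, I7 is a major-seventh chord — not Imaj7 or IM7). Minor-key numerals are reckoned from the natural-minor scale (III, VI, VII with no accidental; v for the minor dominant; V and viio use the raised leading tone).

iv

Stacked in thirds the chord is Eb-Gb-Bb: a minor triad on Eb.
Eb is scale degree 4 in Bb minor, and a minor triad on that degree is written iv.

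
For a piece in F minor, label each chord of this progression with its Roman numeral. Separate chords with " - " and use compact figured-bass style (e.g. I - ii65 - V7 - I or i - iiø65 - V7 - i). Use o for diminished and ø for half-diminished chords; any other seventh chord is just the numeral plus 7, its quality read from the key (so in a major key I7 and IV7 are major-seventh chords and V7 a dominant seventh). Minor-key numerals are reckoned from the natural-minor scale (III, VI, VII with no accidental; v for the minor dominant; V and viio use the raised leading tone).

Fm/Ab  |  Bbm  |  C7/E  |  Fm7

i6 - iv - V65 - i7

Fm/Ab has root F, degree 1 in F minor, so i6.
Bbm: root Bb is the subdominant; minor triad there is iv.
C7/E has root C, degree 5 in F minor, so V65.
Fm7: minor seventh chord on F = scale degree 1 → i7.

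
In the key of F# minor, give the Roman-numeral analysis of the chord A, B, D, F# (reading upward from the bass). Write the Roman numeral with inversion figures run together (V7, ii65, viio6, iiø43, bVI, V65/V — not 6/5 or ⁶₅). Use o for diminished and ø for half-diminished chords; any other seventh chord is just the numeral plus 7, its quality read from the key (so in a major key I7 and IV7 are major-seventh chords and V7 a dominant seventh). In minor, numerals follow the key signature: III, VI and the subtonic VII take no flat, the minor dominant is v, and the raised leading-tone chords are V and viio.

iv42

The pitches B-D-F#-A form a minor seventh chord rooted on B.
B is scale degree 4 in F# minor, and a minor seventh chord on that degree is written iv7.
With A in the bass the chord is in third inversion, so the figured bass is 42.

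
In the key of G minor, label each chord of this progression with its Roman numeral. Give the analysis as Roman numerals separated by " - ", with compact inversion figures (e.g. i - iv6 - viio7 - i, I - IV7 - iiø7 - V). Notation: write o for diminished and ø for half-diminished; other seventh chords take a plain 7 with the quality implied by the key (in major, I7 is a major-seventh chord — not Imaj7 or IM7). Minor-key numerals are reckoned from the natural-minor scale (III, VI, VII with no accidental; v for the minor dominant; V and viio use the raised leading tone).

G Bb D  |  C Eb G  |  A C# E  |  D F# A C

i - iv - V/V - V7

G-Bb-D: minor triad on G = scale degree 1 → i.
C-Eb-G: minor triad on C = scale degree 4 → iv.
A-C#-E is the secondary dominant of V (major triad on A): V/V.
D-F#-A-C: dominant seventh chord on D = scale degree 5 → V7.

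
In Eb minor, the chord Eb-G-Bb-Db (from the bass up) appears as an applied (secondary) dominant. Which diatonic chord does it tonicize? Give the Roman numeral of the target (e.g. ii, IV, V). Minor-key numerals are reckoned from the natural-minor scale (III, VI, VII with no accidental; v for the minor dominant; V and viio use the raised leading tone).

iv

The chord is a dominant seventh chord on Eb.
A dominant resolves down a perfect fifth: Eb → Ab. In Eb minor, Ab is scale degree 4, i.e. iv.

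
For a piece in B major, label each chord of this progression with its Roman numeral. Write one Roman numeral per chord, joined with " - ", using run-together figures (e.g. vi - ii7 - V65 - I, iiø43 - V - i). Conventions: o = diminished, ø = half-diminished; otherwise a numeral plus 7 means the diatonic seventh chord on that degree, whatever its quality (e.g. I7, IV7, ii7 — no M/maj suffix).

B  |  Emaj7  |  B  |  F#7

B: major triad on B = scale degree 1 → I.
Emaj7: root E is the subdominant; major seventh chord there is IV7.
B: root B is the tonic; major triad there is I.
F#7 has root F#, degree 5 in B major, so V7.

I - IV7 - I - V7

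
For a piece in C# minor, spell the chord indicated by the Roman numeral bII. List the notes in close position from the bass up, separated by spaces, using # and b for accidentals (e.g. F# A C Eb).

Scale degree 2 in C# minor is D#; lowering it a half step gives D. bII is the Neapolitan chord — a major triad on the lowered second degree.
So the chord is D-F#-A.

D F# A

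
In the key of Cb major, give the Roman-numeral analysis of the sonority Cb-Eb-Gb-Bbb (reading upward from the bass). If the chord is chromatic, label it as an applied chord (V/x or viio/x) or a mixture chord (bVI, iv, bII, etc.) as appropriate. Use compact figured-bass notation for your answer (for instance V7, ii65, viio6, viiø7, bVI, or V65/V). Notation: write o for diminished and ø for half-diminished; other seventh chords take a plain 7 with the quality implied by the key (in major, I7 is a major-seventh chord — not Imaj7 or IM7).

Stacked in thirds the chord is Cb-Eb-Gb-Bbb: a dominant seventh chord on Cb.
Cb is not a diatonic chord root with this quality in Cb major, but it lies a perfect fifth above Fb (IV), so the chord functions as an applied dominant of IV.

V7/IV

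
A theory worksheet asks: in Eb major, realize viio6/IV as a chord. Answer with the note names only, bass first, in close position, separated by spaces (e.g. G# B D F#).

Bb Db G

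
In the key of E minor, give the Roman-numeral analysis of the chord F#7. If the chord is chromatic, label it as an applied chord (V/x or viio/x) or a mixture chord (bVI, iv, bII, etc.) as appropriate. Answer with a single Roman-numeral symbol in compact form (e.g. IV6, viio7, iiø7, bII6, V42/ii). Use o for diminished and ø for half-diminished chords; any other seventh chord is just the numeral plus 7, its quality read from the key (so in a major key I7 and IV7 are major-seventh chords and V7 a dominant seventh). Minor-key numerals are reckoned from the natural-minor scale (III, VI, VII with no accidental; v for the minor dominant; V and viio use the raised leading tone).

Stacked in thirds the chord is F#-A#-C#-E: a dominant seventh chord on F#.
F# is not a diatonic chord root with this quality in E minor, but it lies a perfect fifth above B (V), so the chord functions as an applied dominant of V.

V7/V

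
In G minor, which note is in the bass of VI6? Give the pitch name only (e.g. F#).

G

VI in G minor has root Eb; the chord is Eb-G-Bb.
The figure 6 means first inversion — the third is in the bass.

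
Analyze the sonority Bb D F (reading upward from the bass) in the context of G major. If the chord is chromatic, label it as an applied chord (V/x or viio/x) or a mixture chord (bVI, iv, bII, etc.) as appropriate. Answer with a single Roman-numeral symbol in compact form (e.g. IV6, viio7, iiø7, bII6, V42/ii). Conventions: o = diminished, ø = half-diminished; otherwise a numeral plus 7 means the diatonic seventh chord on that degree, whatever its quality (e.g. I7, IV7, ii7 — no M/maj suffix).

bIII

Stacked in thirds the chord is Bb-D-F: a major triad on Bb.
Bb is the lowered third degree of G major (diatonic 3 would be B). This is a major triad on the lowered third degree, borrowed from the parallel minor.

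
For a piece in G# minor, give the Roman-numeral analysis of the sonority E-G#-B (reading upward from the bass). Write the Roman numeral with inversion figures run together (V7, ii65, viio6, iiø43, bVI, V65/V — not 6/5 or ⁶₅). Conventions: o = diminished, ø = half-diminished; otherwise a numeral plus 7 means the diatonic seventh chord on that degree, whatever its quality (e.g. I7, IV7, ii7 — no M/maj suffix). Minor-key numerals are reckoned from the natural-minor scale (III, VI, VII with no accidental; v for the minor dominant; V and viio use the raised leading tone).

The pitches E-G#-B form a major triad rooted on E.
In G# minor, E is the submediant; the diatonic major triad there is VI.

VI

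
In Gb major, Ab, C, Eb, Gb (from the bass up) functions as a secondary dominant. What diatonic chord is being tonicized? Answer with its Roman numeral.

V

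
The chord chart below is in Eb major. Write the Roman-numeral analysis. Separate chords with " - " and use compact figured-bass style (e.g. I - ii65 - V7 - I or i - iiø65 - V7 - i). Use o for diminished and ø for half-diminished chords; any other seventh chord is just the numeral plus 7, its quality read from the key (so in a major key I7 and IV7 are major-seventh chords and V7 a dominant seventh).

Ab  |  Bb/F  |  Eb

IV - V64 - I

Ab: root Ab is the subdominant; major triad there is IV.
Bb/F: root Bb is the dominant; major triad there is V64.
Eb has root Eb, degree 1 in Eb major, so I.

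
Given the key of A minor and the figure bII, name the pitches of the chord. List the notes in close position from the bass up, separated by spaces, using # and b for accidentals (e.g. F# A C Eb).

Bb D F

bII is the Neapolitan chord — a major triad on the lowered second degree. In A minor that root is Bb.
So the chord is Bb-D-F, a major triad.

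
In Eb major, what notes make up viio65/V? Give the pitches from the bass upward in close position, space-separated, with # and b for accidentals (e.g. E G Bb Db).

viio65/V is a secondary leading-tone chord. The target V is Bb in Eb major; the applied chord is rooted a semitone below, on A.
Building a fully diminished seventh chord on A gives A-C-Eb-Gb.
The figured bass 65 indicates first inversion, placing the third (C) in the bass: C-Eb-Gb-A.

C Eb Gb A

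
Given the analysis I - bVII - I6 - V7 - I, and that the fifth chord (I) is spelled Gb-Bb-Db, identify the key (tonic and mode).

The anchor chord is a major triad on Gb, labeled I.
If Gb is scale degree 1 and the mode makes that degree carry a major triad, the tonic is Gb and the mode is major.

Gb major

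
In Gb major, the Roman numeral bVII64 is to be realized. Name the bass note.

Cb

bVII in Gb major has root Fb; the chord is Fb-Ab-Cb.
The figure 64 means second inversion — the fifth is in the bass.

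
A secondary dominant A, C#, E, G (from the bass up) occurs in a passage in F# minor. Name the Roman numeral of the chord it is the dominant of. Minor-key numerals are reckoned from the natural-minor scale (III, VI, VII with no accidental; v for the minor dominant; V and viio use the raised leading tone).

VI

The chord is a dominant seventh chord on A.
A dominant resolves down a perfect fifth: A → D. In F# minor, D is scale degree 6, i.e. VI.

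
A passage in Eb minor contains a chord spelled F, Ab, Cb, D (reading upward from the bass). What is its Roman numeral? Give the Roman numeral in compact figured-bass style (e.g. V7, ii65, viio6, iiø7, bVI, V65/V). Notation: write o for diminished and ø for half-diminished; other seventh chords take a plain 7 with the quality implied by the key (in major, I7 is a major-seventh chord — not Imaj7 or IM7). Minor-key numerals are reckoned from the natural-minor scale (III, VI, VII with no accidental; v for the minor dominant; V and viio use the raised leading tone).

The pitches D-F-Ab-Cb form a fully diminished seventh chord rooted on D.
In Eb minor, D is the leading tone; the diatonic fully diminished seventh chord there is viio7.
With F in the bass the chord is in first inversion, so the figured bass is 65.

viio65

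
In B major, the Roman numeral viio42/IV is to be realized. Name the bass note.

C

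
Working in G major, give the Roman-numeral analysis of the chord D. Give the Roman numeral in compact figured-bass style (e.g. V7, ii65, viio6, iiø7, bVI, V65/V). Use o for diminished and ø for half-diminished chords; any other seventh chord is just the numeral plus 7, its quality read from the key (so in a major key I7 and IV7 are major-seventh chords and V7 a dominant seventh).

Stacked in thirds the chord is D-F#-A: a major triad on D.
In G major, D is the dominant; the diatonic major triad there is V.

V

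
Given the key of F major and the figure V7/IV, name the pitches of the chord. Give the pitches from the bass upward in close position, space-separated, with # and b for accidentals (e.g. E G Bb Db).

F A C Eb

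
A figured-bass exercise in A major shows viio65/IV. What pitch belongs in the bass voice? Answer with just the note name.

E

The applied chord viio65/IV is rooted on C#: C#-E-G-Bb.
The figure 65 means first inversion — the third is in the bass.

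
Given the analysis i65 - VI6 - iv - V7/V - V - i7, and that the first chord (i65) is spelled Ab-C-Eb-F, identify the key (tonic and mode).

F minor

The anchor chord is a minor seventh chord on F, labeled i65.
If F is scale degree 1 and the mode makes that degree carry a minor seventh chord, the tonic is F and the mode is minor.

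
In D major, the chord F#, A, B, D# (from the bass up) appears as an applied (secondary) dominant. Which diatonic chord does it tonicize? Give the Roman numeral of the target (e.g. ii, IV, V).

The chord is a dominant seventh chord on B.
A dominant resolves down a perfect fifth: B → E. In D major, E is scale degree 2, i.e. ii.

ii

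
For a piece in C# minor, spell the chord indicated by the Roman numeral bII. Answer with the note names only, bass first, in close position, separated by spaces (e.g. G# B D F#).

D F# A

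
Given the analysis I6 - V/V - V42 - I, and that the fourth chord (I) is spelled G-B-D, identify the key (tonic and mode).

G major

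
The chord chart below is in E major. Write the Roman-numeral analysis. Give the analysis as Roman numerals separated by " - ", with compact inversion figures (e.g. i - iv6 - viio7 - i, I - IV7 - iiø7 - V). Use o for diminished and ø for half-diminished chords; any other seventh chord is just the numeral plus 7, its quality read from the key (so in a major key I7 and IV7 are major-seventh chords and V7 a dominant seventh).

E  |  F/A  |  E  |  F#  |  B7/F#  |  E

I - bII6 - I - V/V - V43 - I

E: root E is the tonic; major triad there is I.
F/A is non-diatonic — a major triad on the lowered supertonic (F): the Neapolitan sixth, bII6 (third, A, in the bass — hence the 6).
E: root E is the tonic; major triad there is I.
F#: a major triad on F#, the applied dominant of V → V/V.
B7/F#: dominant seventh chord on B = scale degree 5 → V43.
E: root E is the tonic; major triad there is I.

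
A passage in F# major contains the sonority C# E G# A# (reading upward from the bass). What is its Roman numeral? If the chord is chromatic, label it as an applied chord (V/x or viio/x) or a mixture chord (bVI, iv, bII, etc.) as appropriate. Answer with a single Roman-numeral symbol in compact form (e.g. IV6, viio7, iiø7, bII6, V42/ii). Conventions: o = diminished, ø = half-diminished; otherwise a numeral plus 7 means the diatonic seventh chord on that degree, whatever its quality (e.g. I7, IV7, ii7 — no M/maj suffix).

Stacked in thirds the chord is A#-C#-E-G#: a half-diminished seventh chord on A#.
A# sits a half step below B (IV in F# major); a diminished chord there is the applied leading-tone chord of IV.
With C# in the bass the chord is in first inversion, so the figured bass is 65.

viiø65/IV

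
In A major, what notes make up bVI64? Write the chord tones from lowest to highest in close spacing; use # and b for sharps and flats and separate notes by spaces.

C F A

Scale degree 6 in A major is F#; lowering it a half step gives F. bVI64 is a major triad on the lowered sixth degree, borrowed from the parallel minor.
So the chord is F-A-C.
With the 64 figure the chord is in second inversion; from the bass C upward in close position it reads C-F-A.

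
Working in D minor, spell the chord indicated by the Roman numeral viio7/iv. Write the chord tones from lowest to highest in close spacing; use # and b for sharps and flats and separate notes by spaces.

F# A C Eb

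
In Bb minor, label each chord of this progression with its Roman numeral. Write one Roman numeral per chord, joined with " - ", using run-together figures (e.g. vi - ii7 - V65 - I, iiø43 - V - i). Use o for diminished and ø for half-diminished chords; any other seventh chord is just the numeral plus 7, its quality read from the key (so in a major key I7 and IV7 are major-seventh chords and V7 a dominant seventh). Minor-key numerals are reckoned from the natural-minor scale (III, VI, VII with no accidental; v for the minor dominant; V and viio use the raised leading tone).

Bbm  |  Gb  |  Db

Bbm: root Bb is the tonic; minor triad there is i.
Gb: major triad on Gb = scale degree 6 → VI.
Db: root Db is the mediant; major triad there is III.

i - VI - III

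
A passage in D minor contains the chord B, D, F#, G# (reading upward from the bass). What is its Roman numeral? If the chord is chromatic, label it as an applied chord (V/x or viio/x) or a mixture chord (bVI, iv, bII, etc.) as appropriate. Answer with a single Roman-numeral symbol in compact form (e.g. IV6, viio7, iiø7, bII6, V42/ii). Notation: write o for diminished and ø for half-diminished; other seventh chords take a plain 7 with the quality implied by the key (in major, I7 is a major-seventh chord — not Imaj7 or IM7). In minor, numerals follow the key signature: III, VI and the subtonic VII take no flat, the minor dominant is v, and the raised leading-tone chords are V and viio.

The pitches G#-B-D-F# form a half-diminished seventh chord rooted on G#.
G# sits a half step below A (V in D minor); a diminished chord there is the applied leading-tone chord of V.
With B in the bass the chord is in first inversion, so the figured bass is 65.

viiø65/V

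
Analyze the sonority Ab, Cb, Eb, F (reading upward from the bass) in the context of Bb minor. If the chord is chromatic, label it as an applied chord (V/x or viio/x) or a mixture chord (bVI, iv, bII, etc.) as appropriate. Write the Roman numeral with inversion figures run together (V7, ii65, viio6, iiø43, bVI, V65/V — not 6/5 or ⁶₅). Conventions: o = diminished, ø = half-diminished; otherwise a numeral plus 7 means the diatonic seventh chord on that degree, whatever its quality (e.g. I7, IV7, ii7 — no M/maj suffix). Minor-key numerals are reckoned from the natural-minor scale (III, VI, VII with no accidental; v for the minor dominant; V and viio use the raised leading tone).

viiø65/VI

The pitches F-Ab-Cb-Eb form a half-diminished seventh chord rooted on F.
F sits a half step below Gb (VI in Bb minor); a diminished chord there is the applied leading-tone chord of VI.
With Ab in the bass the chord is in first inversion, so the figured bass is 65.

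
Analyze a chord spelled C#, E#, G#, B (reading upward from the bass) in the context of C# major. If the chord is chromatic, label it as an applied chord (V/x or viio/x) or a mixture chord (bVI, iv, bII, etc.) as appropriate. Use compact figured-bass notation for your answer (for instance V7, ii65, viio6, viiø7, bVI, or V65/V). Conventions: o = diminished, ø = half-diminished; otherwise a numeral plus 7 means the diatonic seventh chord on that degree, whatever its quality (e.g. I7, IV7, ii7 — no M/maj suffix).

The pitches C#-E#-G#-B form a dominant seventh chord rooted on C#.
C# is not a diatonic chord root with this quality in C# major, but it lies a perfect fifth above F# (IV), so the chord functions as an applied dominant of IV.

V7/IV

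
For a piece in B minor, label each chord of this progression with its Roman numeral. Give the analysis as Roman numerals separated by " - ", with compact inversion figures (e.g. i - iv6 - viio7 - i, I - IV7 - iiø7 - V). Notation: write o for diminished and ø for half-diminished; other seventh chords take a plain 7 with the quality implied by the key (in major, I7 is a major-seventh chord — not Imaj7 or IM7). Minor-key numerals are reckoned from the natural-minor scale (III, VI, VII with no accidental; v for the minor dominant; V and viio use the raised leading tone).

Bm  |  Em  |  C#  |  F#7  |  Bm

Bm has root B, degree 1 in B minor, so i.
Em: root E is the subdominant; minor triad there is iv.
C# is the secondary dominant of V (major triad on C#): V/V.
F#7: dominant seventh chord on F# = scale degree 5 → V7.
Bm: minor triad on B = scale degree 1 → i.

i - iv - V/V - V7 - i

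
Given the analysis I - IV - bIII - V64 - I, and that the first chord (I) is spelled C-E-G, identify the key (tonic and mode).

C major

The anchor chord is a major triad on C, labeled I.
If C is scale degree 1 and the mode makes that degree carry a major triad, the tonic is C and the mode is major.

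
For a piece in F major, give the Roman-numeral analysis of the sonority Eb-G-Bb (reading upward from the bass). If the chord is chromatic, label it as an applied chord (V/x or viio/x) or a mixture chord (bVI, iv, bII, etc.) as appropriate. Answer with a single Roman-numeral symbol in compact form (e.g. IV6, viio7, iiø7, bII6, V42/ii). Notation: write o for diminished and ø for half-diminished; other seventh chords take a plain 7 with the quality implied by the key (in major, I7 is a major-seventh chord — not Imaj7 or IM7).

The pitches Eb-G-Bb form a major triad rooted on Eb.
Eb is the lowered seventh degree of F major (diatonic 7 would be E). This is a major triad on the lowered seventh degree (the subtonic), borrowed from the parallel minor.

bVII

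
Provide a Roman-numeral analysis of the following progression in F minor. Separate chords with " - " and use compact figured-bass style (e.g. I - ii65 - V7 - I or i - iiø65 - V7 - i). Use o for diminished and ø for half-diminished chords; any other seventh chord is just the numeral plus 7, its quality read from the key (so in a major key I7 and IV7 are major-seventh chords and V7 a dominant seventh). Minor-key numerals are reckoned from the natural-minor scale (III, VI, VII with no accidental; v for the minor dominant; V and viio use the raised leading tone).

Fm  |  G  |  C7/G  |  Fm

Fm: root F is the tonic; minor triad there is i.
G is the secondary dominant of V (major triad on G): V/V.
C7/G has root C, degree 5 in F minor, so V43.
Fm: root F is the tonic; minor triad there is i.

i - V/V - V43 - i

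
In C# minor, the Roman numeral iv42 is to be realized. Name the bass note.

E

iv in C# minor has root F#; the chord is F#-A-C#-E.
The figure 42 means third inversion — the seventh is in the bass.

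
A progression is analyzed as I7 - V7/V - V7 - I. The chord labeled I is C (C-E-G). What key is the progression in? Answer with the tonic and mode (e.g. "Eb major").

C major

The anchor chord is a major triad on C, labeled I.
If C is scale degree 1 and the mode makes that degree carry a major triad, the tonic is C and the mode is major.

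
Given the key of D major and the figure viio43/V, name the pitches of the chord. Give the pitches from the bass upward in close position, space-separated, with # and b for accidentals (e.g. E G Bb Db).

D F G# B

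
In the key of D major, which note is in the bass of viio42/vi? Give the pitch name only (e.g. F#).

G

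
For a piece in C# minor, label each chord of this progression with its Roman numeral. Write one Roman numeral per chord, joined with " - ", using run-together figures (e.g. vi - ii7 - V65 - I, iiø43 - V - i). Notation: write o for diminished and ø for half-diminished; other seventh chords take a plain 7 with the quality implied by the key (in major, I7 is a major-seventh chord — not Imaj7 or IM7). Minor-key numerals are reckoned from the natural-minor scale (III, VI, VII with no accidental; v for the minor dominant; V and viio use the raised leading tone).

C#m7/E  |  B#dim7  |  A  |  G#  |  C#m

C#m7/E has root C#, degree 1 in C# minor, so i65.
B#dim7 has root B#, degree 7 in C# minor, so viio7.
A: root A is the submediant; major triad there is VI.
G#: root G# is the dominant; major triad there is V.
C#m: minor triad on C# = scale degree 1 → i.

i65 - viio7 - VI - V - i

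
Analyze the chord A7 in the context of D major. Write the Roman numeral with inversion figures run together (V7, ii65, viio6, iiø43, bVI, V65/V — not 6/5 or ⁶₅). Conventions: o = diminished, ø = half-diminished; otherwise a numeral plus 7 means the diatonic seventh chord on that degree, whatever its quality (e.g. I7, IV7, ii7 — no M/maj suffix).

V7

The pitches A-C#-E-G form a dominant seventh chord rooted on A.
A is scale degree 5 in D major, and a dominant seventh chord on that degree is written V7.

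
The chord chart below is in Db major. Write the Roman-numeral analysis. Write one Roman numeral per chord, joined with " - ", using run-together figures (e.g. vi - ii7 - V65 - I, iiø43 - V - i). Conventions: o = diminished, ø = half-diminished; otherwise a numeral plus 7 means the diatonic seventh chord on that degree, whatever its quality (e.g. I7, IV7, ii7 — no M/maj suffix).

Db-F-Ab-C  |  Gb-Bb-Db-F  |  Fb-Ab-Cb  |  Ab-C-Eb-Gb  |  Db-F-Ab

Db-F-Ab-C: major seventh chord on Db = scale degree 1 → I7.
Gb-Bb-Db-F: major seventh chord on Gb = scale degree 4 → IV7.
Fb-Ab-Cb: Fb with this quality isn't in the key; it's bIII, borrowed from the parallel minor.
Ab-C-Eb-Gb: root Ab is the dominant; dominant seventh chord there is V7.
Db-F-Ab has root Db, degree 1 in Db major, so I.

I7 - IV7 - bIII - V7 - I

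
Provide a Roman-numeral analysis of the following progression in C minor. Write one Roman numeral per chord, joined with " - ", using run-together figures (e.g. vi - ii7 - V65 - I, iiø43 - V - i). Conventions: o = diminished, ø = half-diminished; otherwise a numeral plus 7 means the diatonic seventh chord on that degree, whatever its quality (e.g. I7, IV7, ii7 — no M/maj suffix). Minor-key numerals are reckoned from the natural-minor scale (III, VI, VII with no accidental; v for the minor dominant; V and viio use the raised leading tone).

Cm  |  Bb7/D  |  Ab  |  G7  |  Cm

Cm has root C, degree 1 in C minor, so i.
Bb7/D has root Bb, degree 7 in C minor, so VII65.
Ab: root Ab is the submediant; major triad there is VI.
G7 has root G, degree 5 in C minor, so V7.
Cm: minor triad on C = scale degree 1 → i.

i - VII65 - VI - V7 - i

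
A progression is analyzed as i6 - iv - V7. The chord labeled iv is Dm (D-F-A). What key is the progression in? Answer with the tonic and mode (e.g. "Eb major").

A minor

The chord Dm is a minor triad rooted on D; its label is iv.
If D is scale degree 4 and the mode makes that degree carry a minor triad, the tonic is A and the mode is minor.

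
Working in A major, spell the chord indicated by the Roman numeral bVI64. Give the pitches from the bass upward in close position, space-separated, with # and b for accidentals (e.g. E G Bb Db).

C F A

Scale degree 6 in A major is F#; lowering it a half step gives F. bVI64 is a major triad on the lowered sixth degree, borrowed from the parallel minor.
So the chord is F-A-C.
The figured bass 64 indicates second inversion, placing the fifth (C) in the bass: C-F-A.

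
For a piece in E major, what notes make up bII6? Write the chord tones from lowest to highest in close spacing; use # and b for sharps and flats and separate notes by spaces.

Scale degree 2 in E major is F#; lowering it a half step gives F. bII6 is the Neapolitan sixth — a major triad on the lowered second degree, here in its customary first inversion.
So the chord is F-A-C, a major triad.
The figured bass 6 indicates first inversion, placing the third (A) in the bass: A-C-F.

A C F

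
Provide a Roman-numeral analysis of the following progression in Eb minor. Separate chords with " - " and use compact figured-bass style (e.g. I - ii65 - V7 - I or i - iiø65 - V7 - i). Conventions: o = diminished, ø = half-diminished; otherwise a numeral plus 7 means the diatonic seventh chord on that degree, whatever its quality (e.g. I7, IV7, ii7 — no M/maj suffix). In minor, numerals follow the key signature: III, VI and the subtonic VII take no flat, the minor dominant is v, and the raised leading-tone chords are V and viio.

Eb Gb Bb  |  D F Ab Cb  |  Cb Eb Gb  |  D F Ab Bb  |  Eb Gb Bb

i - viio7 - VI - V65 - i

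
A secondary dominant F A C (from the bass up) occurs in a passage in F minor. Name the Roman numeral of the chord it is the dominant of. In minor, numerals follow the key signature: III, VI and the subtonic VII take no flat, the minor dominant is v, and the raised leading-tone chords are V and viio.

iv

The chord is a major triad on F.
A dominant resolves down a perfect fifth: F → Bb. In F minor, Bb is scale degree 4, i.e. iv.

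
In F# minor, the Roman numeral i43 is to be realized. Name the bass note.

i in F# minor has root F#; the chord is F#-A-C#-E.
The figure 43 means second inversion — the fifth is in the bass.

C#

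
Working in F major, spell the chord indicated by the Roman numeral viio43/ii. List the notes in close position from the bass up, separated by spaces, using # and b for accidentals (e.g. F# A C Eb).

C Eb F# A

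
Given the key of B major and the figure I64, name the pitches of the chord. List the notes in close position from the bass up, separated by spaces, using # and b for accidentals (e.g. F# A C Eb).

F# B D#

In B major, the tonic is B, and the diatonic chord built there is a major triad.
That chord is spelled B-D#-F#.
The figured bass 64 indicates second inversion, placing the fifth (F#) in the bass: F#-B-D#.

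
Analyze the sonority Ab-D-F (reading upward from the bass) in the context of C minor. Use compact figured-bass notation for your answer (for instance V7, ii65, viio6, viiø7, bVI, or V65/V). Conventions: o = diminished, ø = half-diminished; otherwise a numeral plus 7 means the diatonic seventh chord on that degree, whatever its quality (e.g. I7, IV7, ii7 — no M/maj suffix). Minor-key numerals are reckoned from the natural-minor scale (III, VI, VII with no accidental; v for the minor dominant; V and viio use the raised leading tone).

iio64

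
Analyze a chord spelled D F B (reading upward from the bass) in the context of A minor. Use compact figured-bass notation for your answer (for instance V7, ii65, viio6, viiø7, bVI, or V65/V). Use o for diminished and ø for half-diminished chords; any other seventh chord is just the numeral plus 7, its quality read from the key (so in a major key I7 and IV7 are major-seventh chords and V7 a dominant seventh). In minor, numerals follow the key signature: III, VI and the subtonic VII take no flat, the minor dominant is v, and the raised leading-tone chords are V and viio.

iio6

Stacked in thirds the chord is B-D-F: a diminished triad on B.
B is scale degree 2 in A minor, and a diminished triad on that degree is written iio.
With D in the bass the chord is in first inversion, so the figured bass is 6.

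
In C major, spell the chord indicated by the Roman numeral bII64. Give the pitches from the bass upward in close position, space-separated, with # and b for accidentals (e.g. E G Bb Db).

bII64 is the Neapolitan chord — a major triad on the lowered second degree. In C major that root is Db.
So the chord is Db-F-Ab.
With the 64 figure the chord is in second inversion; from the bass Ab upward in close position it reads Ab-Db-F.

Ab Db F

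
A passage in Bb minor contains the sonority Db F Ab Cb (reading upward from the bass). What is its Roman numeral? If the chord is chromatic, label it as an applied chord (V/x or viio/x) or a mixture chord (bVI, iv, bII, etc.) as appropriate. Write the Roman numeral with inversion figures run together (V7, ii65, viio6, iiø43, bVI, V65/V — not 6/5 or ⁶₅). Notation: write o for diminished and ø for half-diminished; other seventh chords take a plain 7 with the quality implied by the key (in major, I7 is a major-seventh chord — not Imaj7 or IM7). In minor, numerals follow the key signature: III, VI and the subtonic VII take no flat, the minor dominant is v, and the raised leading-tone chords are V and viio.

The pitches Db-F-Ab-Cb form a dominant seventh chord rooted on Db.
Db is not a diatonic chord root with this quality in Bb minor, but it lies a perfect fifth above Gb (VI), so the chord functions as an applied dominant of VI.

V7/VI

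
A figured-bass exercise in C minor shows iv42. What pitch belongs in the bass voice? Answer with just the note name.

Eb

iv in C minor has root F; the chord is F-Ab-C-Eb.
The figure 42 means third inversion — the seventh is in the bass.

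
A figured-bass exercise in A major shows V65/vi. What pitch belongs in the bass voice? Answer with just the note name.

E#

The applied chord V65/vi is rooted on C#: C#-E#-G#-B.
The figure 65 means first inversion — the third is in the bass.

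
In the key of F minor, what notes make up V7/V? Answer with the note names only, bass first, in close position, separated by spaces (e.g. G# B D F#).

The slash means an applied dominant: we want the dominant of V. In F minor, V is C major, and its dominant is built on G.
Building a dominant seventh chord on G gives G-B-D-F.

G B D F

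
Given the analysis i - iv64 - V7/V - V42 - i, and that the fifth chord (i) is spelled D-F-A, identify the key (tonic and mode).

D minor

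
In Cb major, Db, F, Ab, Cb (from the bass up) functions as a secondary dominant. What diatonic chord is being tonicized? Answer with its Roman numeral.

V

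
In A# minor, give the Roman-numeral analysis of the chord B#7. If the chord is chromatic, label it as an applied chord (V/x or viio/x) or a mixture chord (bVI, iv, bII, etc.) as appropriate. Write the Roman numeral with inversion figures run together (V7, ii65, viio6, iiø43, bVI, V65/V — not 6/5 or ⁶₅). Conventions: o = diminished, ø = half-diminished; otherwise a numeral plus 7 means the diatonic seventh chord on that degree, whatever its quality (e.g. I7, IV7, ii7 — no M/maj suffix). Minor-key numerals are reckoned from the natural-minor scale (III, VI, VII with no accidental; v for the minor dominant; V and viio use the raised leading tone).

V7/V

Stacked in thirds the chord is B#-D##-F##-A#: a dominant seventh chord on B#.
B# is not a diatonic chord root with this quality in A# minor, but it lies a perfect fifth above E# (V), so the chord functions as an applied dominant of V.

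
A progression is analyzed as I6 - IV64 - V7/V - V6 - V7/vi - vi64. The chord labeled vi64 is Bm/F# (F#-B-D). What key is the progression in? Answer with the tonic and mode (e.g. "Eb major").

The chord Bm/F# is a minor triad rooted on B; its label is vi64.
Counting down 5 scale steps from B places the tonic on D; a minor triad on degree 6 is diatonic only in major.

D major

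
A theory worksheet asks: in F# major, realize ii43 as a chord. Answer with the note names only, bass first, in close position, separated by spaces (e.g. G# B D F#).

D# F# G# B

The numeral's case and figure indicate a minor seventh chord. In F# major its root, the supertonic, is G#.
Stacking thirds from G# gives G#-B-D#-F#.
The figured bass 43 indicates second inversion, placing the fifth (D#) in the bass: D#-F#-G#-B.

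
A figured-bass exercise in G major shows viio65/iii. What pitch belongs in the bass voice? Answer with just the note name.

The applied chord viio65/iii is rooted on A#: A#-C#-E-G.
The figure 65 means first inversion — the third is in the bass.

C#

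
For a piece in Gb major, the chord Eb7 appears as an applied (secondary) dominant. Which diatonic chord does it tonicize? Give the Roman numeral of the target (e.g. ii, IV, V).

The chord is a dominant seventh chord on Eb.
A dominant resolves down a perfect fifth: Eb → Ab. In Gb major, Ab is scale degree 2, i.e. ii.

ii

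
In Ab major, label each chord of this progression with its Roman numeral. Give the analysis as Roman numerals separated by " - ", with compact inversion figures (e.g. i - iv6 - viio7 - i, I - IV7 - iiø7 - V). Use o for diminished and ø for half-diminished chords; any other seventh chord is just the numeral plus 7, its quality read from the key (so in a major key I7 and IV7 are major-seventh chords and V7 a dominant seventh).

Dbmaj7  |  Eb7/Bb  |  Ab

IV7 - V43 - I

Dbmaj7: root Db is the subdominant; major seventh chord there is IV7.
Eb7/Bb: root Eb is the dominant; dominant seventh chord there is V43.
Ab: major triad on Ab = scale degree 1 → I.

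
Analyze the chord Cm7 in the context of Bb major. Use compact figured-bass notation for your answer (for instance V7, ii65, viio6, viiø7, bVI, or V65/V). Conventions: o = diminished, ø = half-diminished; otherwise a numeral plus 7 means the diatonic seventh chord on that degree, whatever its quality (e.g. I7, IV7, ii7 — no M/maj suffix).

The pitches C-Eb-G-Bb form a minor seventh chord rooted on C.
In Bb major, C is the supertonic; the diatonic minor seventh chord there is ii7.

ii7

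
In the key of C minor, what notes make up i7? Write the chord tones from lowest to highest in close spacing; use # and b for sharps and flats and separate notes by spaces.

C Eb G Bb

In C minor, the first degree is C, and the diatonic chord built there is a minor seventh chord.
That chord is spelled C-Eb-G-Bb.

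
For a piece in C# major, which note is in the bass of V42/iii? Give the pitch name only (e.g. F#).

A#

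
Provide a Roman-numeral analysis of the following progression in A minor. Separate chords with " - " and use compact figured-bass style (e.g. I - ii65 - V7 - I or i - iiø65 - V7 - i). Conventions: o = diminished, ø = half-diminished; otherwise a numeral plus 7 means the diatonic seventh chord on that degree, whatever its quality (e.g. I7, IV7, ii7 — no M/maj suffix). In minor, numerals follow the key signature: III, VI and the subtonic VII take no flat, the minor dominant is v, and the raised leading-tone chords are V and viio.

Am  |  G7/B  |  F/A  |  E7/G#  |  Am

Am: root A is the tonic; minor triad there is i.
G7/B: root G is the subtonic; dominant seventh chord there is VII65.
F/A: root F is the submediant; major triad there is VI6.
E7/G#: dominant seventh chord on E = scale degree 5 → V65.
Am: minor triad on A = scale degree 1 → i.

i - VII65 - VI6 - V65 - i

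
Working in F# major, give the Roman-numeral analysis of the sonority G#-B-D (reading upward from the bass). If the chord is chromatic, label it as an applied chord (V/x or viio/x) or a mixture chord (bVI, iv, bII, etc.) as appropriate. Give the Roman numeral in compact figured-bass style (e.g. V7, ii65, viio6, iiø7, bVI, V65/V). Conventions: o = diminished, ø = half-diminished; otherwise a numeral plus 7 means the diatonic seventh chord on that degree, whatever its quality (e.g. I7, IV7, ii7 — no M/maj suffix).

iio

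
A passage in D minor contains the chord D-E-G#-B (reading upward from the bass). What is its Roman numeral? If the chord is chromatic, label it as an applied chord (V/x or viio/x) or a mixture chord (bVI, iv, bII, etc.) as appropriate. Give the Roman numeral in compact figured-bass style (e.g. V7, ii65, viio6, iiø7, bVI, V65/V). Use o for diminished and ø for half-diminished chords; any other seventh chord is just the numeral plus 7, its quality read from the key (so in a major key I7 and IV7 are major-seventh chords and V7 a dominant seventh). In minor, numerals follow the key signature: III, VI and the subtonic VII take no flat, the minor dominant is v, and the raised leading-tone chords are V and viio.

V42/V

The pitches E-G#-B-D form a dominant seventh chord rooted on E.
E is not a diatonic chord root with this quality in D minor, but it lies a perfect fifth above A (V), so the chord functions as an applied dominant of V.
With D in the bass the chord is in third inversion, so the figured bass is 42.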